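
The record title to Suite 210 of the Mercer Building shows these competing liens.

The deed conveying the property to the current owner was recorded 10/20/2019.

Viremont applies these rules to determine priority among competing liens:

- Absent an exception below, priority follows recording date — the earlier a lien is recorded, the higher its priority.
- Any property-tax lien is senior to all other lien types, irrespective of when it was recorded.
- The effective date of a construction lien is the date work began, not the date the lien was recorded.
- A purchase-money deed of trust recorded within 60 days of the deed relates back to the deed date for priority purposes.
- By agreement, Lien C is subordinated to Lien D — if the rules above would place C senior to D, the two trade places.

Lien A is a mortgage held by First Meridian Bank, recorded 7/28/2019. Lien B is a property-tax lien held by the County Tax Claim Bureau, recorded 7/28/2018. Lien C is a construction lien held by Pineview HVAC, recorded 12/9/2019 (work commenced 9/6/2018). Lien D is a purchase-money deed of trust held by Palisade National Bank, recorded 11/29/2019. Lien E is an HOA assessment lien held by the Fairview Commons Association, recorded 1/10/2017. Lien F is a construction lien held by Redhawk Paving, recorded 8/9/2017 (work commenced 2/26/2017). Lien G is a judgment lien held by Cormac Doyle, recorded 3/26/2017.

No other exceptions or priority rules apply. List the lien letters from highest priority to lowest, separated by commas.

Effective dates after the stated exceptions: C relates back to 9/6/2018 (work commenced); D's effective date is the deed date, 10/20/2019; F relates back to 2/26/2017 (work commenced).
B is a property-tax lien, so it outranks all other liens regardless of date.
Among the remaining liens, by effective date: E (1/10/2017), F (2/26/2017), G (3/26/2017), C (9/6/2018), A (7/28/2019), D (10/20/2019).
The subordination applies — C was senior to D — so C and D swap.

B, E, F, G, D, A, C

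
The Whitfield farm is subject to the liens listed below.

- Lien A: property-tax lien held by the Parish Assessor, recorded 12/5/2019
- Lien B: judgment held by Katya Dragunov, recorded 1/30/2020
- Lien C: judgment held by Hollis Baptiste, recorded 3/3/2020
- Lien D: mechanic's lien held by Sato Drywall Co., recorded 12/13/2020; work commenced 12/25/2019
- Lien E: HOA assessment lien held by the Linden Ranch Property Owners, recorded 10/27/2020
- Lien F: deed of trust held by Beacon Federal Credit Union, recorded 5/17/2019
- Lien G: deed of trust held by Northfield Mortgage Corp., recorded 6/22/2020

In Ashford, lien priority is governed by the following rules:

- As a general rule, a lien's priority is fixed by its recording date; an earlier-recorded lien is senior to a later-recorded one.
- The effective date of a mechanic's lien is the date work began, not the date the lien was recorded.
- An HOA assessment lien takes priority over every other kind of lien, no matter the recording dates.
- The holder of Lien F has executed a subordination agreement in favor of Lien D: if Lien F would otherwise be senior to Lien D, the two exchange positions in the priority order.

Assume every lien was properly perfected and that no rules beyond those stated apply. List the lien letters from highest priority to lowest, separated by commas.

E, D, A, F, B, C, G

Adjusting effective dates: D's effective date is 12/25/2019, when work began.
As an HOA assessment lien, E is senior to every other lien.
The other liens, earliest effective date first: F (5/17/2019), A (12/5/2019), D (12/25/2019), B (1/30/2020), C (3/3/2020), G (6/22/2020).
Because F would otherwise rank above D, the subordination swaps them.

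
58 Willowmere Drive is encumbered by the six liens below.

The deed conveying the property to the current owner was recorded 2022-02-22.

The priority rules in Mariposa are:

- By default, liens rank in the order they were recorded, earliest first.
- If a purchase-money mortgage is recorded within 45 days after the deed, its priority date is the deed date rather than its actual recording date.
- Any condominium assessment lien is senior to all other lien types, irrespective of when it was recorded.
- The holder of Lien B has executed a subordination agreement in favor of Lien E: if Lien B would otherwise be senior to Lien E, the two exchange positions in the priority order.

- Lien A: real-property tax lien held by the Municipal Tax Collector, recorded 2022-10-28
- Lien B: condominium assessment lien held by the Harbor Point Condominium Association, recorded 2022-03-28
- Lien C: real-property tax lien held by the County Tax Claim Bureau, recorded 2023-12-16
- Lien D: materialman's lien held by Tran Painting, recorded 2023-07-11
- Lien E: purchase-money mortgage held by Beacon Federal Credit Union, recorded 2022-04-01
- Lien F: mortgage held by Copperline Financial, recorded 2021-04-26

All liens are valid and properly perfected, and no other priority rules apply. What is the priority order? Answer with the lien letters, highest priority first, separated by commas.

E, F, B, A, D, C

Adjusting effective dates: E's effective date is the deed date, 2022-02-22.
As a condominium assessment lien, B is senior to every other lien.
Ordering the rest by effective date: F (2021-04-26), E (2022-02-22), A (2022-10-28), D (2023-07-11), C (2023-12-16).
Because B would otherwise rank above E, the subordination swaps them.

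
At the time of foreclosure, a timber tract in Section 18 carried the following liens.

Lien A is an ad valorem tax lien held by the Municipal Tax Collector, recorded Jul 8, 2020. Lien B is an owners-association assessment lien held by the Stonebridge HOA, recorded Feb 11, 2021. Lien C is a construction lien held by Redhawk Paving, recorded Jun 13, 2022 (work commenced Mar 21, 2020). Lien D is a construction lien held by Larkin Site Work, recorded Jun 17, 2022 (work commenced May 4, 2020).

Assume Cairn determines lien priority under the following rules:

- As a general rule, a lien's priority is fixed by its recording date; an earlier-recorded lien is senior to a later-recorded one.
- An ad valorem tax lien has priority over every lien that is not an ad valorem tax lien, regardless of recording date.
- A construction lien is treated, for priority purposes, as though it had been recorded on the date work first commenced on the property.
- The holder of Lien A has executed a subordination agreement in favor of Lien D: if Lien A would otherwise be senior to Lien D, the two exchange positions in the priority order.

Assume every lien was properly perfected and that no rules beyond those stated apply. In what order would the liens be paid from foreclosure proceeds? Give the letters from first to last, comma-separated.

First, effective dates: C is treated as recorded Mar 21, 2020, the work-commencement date; D is treated as recorded May 4, 2020, the work-commencement date.
As an ad valorem tax lien, A is senior to every other lien.
Remaining liens by effective date: C (Mar 21, 2020), D (May 4, 2020), B (Feb 11, 2021).
A would otherwise be senior to D, so under the subordination agreement A and D exchange positions.

D, C, A, B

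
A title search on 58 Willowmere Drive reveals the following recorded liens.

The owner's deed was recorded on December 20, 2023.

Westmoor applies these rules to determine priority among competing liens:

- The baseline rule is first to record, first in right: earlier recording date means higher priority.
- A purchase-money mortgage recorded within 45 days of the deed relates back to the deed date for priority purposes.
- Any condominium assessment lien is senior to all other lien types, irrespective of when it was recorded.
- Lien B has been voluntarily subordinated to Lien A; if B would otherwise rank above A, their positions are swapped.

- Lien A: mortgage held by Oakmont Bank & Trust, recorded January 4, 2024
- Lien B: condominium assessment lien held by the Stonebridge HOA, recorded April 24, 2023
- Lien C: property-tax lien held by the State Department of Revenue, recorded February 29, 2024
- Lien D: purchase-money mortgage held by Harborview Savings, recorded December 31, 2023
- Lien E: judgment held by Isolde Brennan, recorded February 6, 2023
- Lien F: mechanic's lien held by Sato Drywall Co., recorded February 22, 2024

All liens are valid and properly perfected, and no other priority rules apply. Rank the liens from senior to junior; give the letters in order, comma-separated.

A, E, D, B, F, C

Effective dates: D relates back to the deed date December 20, 2023.
B is a condominium assessment lien, so it outranks all other liens regardless of date.
Remaining liens by effective date: E (February 6, 2023), D (December 20, 2023), A (January 4, 2024), F (February 22, 2024), C (February 29, 2024).
The subordination applies — B was senior to A — so B and A swap.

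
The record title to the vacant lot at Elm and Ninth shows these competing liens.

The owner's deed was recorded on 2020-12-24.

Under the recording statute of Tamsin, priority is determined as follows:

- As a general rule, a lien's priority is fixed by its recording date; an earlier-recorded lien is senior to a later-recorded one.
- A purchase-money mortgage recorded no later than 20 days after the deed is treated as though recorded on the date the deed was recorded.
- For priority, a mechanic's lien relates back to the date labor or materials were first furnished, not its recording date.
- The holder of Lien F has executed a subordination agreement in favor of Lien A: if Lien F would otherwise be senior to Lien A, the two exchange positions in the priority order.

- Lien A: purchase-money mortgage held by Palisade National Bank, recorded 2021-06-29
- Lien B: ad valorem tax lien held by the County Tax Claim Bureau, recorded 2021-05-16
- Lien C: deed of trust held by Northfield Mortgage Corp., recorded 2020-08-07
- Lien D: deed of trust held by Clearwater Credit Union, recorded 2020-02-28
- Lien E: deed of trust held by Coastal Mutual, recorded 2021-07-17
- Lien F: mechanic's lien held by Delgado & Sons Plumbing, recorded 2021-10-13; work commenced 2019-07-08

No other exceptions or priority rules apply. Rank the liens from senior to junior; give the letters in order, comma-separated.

A, D, C, B, F, E

Effective dates: A was recorded 187 days after the deed, outside the 20-day window, so it keeps its recording date; F is treated as recorded 2019-07-08, the work-commencement date.
By effective date, earliest first: F (2019-07-08), D (2020-02-28), C (2020-08-07), B (2021-05-16), A (2021-06-29), E (2021-07-17).
The subordination applies — F was senior to A — so F and A swap.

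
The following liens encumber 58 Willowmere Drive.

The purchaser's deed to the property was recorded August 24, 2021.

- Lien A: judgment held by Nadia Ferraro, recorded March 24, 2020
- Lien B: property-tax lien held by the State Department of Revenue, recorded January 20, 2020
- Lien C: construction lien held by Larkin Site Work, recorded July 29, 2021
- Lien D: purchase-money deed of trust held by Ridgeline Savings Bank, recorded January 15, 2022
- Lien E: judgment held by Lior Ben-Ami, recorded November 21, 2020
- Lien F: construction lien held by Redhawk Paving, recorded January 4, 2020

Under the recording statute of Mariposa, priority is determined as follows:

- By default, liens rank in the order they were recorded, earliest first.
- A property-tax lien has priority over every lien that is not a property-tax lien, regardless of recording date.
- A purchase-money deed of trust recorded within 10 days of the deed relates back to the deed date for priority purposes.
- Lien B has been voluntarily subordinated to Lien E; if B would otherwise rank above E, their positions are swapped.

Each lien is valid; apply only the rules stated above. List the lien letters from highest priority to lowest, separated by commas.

E, F, A, B, C, D

Effective dates after the stated exceptions: D was recorded 144 days after the deed — beyond 10 days — so no relation-back applies.
B is a property-tax lien, so it outranks all other liens regardless of date.
Among the remaining liens, by effective date: F (January 4, 2020), A (March 24, 2020), E (November 21, 2020), C (July 29, 2021), D (January 15, 2022).
B is senior to E before the subordination, so the two trade places.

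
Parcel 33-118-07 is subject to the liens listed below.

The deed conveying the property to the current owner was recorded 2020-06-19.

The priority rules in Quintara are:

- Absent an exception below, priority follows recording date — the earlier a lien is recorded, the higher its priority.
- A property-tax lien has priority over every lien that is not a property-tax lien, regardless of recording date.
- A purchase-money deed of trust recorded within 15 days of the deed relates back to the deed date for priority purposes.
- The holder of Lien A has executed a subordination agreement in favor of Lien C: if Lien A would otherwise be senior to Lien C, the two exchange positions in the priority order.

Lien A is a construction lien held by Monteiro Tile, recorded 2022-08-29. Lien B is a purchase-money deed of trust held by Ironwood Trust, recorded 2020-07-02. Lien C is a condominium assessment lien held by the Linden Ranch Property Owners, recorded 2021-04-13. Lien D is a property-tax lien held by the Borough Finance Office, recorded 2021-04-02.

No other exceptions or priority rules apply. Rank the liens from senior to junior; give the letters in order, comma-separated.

Effective dates after the stated exceptions: B relates back to the deed date 2020-06-19.
D is a property-tax lien, so it outranks all other liens regardless of date.
The other liens, earliest effective date first: B (2020-06-19), C (2021-04-13), A (2022-08-29).
A already ranks below C; the subordination has no effect.

D, B, C, A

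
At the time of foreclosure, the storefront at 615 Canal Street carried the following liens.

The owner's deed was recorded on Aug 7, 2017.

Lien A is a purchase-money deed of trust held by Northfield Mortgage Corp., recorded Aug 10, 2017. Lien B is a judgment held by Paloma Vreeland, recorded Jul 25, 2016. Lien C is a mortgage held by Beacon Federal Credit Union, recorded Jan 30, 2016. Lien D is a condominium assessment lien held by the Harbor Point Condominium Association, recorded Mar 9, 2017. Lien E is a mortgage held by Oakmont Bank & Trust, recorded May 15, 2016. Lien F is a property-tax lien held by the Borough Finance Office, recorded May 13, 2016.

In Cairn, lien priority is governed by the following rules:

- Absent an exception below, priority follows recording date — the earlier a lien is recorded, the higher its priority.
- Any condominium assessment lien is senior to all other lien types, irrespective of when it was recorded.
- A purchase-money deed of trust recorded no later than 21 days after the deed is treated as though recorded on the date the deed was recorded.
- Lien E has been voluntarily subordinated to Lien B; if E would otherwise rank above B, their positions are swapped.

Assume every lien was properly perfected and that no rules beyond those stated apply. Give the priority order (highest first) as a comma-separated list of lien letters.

Adjusting effective dates: A's effective date is the deed date, Aug 7, 2017.
D is a condominium assessment lien, so it outranks all other liens regardless of date.
Among the remaining liens, by effective date: C (Jan 30, 2016), F (May 13, 2016), E (May 15, 2016), B (Jul 25, 2016), A (Aug 7, 2017).
The subordination applies — E was senior to B — so E and B swap.

D, C, F, B, E, A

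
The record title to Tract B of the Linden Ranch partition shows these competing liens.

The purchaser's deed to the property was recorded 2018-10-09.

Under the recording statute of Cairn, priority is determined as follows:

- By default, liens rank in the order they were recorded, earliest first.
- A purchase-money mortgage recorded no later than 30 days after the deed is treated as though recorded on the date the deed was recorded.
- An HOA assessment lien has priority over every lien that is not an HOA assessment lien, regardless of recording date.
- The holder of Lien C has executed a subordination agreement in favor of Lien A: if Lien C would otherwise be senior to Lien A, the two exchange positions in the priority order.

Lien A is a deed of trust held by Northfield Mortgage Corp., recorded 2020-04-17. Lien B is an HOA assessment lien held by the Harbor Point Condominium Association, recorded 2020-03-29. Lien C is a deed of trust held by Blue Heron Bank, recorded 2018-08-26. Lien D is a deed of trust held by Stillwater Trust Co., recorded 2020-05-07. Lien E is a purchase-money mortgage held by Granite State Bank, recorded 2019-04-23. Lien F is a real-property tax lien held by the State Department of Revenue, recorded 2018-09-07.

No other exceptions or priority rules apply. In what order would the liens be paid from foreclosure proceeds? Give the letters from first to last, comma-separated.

B, A, F, E, C, D

First, effective dates: E was recorded 196 days after the deed — beyond 30 days — so no relation-back applies.
B is an HOA assessment lien, so it outranks all other liens regardless of date.
The other liens, earliest effective date first: C (2018-08-26), F (2018-09-07), E (2019-04-23), A (2020-04-17), D (2020-05-07).
Because C would otherwise rank above A, the subordination swaps them.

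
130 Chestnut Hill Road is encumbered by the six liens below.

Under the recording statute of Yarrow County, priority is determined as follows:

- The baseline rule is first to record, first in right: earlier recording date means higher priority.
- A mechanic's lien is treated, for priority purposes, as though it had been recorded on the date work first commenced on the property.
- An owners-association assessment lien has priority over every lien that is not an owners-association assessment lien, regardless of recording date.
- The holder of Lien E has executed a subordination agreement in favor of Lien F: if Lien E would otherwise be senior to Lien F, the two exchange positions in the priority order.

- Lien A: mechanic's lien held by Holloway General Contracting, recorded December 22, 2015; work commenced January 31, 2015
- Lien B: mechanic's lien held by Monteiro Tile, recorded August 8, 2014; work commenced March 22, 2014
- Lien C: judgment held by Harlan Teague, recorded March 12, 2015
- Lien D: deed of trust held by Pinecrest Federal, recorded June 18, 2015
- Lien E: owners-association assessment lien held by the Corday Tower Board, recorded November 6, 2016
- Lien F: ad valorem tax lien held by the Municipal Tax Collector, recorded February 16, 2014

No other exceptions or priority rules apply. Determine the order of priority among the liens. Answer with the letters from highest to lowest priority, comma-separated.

First, effective dates: A relates back to January 31, 2015 (work commenced); B relates back to March 22, 2014 (work commenced).
E, as an owners-association assessment lien, has superpriority and ranks first.
The other liens, earliest effective date first: F (February 16, 2014), B (March 22, 2014), A (January 31, 2015), C (March 12, 2015), D (June 18, 2015).
The subordination applies — E was senior to F — so E and F swap.

F, E, B, A, C, D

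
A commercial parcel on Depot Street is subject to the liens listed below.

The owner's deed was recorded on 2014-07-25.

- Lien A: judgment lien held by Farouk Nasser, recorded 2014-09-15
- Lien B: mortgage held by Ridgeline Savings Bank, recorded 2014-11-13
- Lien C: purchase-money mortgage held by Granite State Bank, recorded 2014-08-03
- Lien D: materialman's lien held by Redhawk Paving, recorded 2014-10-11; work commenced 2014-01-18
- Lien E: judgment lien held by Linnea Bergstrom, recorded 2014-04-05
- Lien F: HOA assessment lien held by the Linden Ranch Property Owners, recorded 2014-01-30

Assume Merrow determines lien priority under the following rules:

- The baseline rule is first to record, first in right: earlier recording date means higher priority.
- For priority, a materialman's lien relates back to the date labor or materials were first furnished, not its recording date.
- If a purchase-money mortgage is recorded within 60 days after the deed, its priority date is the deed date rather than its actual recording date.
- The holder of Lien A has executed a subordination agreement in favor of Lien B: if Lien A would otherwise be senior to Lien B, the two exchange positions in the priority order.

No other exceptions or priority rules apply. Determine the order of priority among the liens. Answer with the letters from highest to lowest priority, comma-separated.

First, effective dates: C relates back to the deed date 2014-07-25; D relates back to 2014-01-18 (work commenced).
Sorted by effective date: D (2014-01-18), F (2014-01-30), E (2014-04-05), C (2014-07-25), A (2014-09-15), B (2014-11-13).
The subordination applies — A was senior to B — so A and B swap.

D, F, E, C, B, A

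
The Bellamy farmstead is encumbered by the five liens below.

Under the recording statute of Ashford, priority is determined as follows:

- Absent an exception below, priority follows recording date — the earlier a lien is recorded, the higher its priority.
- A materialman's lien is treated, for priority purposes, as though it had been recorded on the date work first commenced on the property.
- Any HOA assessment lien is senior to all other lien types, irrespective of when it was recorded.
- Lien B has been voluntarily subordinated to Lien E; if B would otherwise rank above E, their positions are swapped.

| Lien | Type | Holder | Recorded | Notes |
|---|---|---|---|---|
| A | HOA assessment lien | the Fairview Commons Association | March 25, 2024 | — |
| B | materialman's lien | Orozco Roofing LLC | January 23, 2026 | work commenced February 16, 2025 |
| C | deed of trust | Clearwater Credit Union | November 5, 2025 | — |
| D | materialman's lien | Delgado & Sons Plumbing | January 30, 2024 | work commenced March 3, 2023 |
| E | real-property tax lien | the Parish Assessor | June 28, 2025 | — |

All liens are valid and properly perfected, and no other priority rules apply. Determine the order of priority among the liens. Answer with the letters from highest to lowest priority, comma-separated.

A, D, E, B, C

Effective dates after the stated exceptions: B's effective date is February 16, 2025, when work began; D's effective date is March 3, 2023, when work began.
A is an HOA assessment lien and takes priority over every other lien.
Ordering the rest by effective date: D (March 3, 2023), B (February 16, 2025), E (June 28, 2025), C (November 5, 2025).
Because B would otherwise rank above E, the subordination swaps them.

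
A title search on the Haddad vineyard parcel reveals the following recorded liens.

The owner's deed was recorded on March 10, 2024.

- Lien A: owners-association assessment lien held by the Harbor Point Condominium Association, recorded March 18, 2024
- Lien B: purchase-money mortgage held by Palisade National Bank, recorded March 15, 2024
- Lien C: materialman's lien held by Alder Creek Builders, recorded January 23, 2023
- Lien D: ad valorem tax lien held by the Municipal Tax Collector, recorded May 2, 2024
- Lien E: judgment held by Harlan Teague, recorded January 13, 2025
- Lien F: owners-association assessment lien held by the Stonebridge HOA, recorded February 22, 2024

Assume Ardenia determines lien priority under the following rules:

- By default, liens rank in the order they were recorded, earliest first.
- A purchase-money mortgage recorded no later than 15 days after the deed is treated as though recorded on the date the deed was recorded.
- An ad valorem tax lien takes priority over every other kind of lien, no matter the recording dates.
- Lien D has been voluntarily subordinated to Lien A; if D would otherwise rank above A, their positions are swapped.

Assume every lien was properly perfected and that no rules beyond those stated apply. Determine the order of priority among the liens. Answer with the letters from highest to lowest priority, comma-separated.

First, effective dates: B relates back to the deed date March 10, 2024.
D, as an ad valorem tax lien, has superpriority and ranks first.
Ordering the rest by effective date: C (January 23, 2023), F (February 22, 2024), B (March 10, 2024), A (March 18, 2024), E (January 13, 2025).
D is senior to A before the subordination, so the two trade places.

A, C, F, B, D, E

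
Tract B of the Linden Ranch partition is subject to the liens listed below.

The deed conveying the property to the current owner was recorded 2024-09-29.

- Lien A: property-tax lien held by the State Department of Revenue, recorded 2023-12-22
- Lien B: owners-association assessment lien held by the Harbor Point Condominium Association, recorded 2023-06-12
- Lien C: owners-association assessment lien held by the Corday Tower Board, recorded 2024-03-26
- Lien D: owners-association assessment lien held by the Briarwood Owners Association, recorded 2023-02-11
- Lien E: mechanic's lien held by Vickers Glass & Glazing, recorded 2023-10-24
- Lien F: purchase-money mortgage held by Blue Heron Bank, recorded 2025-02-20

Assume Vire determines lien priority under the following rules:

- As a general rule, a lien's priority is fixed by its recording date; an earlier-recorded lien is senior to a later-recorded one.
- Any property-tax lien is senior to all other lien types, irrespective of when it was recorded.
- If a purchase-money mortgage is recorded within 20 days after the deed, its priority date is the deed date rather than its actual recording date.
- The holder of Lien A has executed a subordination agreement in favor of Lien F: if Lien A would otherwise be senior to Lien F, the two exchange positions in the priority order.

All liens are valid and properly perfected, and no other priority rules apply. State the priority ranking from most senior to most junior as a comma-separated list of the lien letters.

Adjusting effective dates: F was recorded 144 days after the deed, outside the 20-day window, so it keeps its recording date.
A is a property-tax lien, so it outranks all other liens regardless of date.
The other liens, earliest effective date first: D (2023-02-11), B (2023-06-12), E (2023-10-24), C (2024-03-26), F (2025-02-20).
A is senior to F before the subordination, so the two trade places.

F, D, B, E, C, A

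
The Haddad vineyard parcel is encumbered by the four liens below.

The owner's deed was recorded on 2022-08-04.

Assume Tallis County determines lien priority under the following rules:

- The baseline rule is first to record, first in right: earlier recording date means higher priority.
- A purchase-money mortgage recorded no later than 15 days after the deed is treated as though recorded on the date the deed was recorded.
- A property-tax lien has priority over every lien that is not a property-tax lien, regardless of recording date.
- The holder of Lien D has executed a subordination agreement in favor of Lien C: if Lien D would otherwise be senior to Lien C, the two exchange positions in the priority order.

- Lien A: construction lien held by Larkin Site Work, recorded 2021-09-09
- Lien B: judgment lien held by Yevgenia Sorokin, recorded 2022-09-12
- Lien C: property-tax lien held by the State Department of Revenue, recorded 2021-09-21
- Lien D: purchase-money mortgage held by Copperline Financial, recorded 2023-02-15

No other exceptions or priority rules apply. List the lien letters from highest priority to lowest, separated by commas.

C, A, B, D

Effective dates after the stated exceptions: D was recorded 195 days after the deed — beyond 15 days — so no relation-back applies.
As a property-tax lien, C is senior to every other lien.
The other liens, earliest effective date first: A (2021-09-09), B (2022-09-12), D (2023-02-15).
Since D is not senior to C, the subordination leaves the order unchanged.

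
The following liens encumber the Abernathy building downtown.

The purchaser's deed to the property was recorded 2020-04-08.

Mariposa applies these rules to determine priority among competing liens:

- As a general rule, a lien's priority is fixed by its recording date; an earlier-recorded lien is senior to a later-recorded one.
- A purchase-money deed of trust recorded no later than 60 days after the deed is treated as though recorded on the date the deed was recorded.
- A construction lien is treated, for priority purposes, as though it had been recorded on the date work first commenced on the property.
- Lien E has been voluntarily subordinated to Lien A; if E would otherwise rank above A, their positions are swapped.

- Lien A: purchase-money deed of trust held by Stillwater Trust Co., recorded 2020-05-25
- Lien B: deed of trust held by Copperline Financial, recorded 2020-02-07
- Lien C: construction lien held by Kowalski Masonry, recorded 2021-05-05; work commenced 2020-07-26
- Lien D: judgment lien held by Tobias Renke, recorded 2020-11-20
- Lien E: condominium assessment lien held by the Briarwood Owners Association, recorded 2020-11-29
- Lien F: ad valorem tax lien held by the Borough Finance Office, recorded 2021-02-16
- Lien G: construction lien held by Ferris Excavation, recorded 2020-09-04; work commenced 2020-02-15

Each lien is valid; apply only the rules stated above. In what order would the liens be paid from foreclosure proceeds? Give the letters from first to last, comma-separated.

Effective dates after the stated exceptions: A was recorded within the 60-day window, so its effective date is the deed date 2020-04-08; C's effective date is 2020-07-26, when work began; G relates back to 2020-02-15 (work commenced).
Ordering by effective date: B (2020-02-07), G (2020-02-15), A (2020-04-08), C (2020-07-26), D (2020-11-20), E (2020-11-29), F (2021-02-16).
E already ranks below A; the subordination has no effect.

B, G, A, C, D, E, F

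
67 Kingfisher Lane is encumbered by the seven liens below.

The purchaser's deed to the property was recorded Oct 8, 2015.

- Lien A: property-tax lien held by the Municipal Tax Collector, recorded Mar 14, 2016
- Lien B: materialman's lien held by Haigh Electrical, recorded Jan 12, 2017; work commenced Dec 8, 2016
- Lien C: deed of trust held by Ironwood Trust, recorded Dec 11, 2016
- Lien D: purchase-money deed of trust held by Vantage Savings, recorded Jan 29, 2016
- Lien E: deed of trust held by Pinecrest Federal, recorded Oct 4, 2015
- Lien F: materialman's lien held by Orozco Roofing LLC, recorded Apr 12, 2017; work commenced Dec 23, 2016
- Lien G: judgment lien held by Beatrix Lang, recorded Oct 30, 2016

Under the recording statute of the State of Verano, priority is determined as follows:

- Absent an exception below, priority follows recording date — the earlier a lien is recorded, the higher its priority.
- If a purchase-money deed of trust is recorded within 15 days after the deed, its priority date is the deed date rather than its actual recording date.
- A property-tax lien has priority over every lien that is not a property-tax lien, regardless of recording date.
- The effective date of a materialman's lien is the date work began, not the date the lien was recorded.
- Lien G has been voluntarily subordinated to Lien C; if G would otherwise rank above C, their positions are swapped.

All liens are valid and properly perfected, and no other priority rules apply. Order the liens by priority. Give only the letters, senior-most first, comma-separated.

First, effective dates: B relates back to Dec 8, 2016 (work commenced); D was recorded 113 days after the deed, outside the 15-day window, so it keeps its recording date; F relates back to Dec 23, 2016 (work commenced).
As a property-tax lien, A is senior to every other lien.
The other liens, earliest effective date first: E (Oct 4, 2015), D (Jan 29, 2016), G (Oct 30, 2016), B (Dec 8, 2016), C (Dec 11, 2016), F (Dec 23, 2016).
G would otherwise be senior to C, so under the subordination agreement G and C exchange positions.

A, E, D, C, B, G, F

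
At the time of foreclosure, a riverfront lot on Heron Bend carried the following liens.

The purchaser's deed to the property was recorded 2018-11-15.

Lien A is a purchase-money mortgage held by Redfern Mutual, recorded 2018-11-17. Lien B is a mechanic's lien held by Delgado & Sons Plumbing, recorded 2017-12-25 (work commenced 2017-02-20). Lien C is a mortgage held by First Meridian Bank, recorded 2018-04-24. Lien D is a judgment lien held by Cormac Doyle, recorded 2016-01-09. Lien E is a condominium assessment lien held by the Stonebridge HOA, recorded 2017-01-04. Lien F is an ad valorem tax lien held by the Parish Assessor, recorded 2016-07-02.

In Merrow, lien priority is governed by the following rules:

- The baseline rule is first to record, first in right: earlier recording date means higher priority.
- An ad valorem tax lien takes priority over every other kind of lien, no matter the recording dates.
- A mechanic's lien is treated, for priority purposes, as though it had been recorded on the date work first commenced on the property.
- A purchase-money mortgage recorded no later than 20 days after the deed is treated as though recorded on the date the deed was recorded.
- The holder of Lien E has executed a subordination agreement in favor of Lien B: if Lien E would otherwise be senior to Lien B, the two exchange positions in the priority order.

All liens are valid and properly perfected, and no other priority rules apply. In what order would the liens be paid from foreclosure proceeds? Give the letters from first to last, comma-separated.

F, D, B, E, C, A

Effective dates: A's effective date is the deed date, 2018-11-15; B relates back to 2017-02-20 (work commenced).
F is an ad valorem tax lien, so it outranks all other liens regardless of date.
Remaining liens by effective date: D (2016-01-09), E (2017-01-04), B (2017-02-20), C (2018-04-24), A (2018-11-15).
Because E would otherwise rank above B, the subordination swaps them.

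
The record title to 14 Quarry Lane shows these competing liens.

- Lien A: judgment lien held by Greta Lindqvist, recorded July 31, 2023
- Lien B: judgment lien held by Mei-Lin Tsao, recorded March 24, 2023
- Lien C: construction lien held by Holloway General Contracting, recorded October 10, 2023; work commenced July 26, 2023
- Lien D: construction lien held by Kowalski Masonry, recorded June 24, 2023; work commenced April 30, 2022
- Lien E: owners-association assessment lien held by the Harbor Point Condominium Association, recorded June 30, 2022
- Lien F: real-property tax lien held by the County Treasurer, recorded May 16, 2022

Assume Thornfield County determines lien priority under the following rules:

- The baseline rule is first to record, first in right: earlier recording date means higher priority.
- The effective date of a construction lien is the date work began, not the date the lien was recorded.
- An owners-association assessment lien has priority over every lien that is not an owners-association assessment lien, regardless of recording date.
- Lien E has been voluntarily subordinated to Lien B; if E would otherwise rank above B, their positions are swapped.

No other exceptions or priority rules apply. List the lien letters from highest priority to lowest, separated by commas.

B, D, F, E, C, A

Effective dates after the stated exceptions: C's effective date is July 26, 2023, when work began; D is treated as recorded April 30, 2022, the work-commencement date.
E is an owners-association assessment lien, so it outranks all other liens regardless of date.
The other liens, earliest effective date first: D (April 30, 2022), F (May 16, 2022), B (March 24, 2023), C (July 26, 2023), A (July 31, 2023).
E would otherwise be senior to B, so under the subordination agreement E and B exchange positions.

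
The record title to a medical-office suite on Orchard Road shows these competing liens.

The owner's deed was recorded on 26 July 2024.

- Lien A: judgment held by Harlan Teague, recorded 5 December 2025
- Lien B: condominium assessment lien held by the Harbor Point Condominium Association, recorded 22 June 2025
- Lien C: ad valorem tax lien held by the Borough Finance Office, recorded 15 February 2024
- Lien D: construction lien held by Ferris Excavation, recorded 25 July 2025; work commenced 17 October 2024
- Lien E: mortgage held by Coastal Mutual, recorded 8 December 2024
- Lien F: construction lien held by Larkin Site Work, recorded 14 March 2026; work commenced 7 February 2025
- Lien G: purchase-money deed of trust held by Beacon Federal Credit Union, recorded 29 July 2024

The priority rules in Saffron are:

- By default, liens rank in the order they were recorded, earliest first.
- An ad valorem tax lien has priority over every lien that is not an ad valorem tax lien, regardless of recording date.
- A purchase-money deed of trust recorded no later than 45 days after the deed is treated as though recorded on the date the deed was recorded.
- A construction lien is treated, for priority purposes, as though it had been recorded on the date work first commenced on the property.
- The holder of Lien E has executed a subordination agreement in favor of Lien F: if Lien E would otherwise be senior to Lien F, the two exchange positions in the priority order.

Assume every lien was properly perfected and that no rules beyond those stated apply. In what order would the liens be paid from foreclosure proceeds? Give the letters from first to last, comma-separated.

Adjusting effective dates: D is treated as recorded 17 October 2024, the work-commencement date; F relates back to 7 February 2025 (work commenced); G was recorded within the 45-day window, so its effective date is the deed date 26 July 2024.
As an ad valorem tax lien, C is senior to every other lien.
Remaining liens by effective date: G (26 July 2024), D (17 October 2024), E (8 December 2024), F (7 February 2025), B (22 June 2025), A (5 December 2025).
E is senior to F before the subordination, so the two trade places.

C, G, D, F, E, B, A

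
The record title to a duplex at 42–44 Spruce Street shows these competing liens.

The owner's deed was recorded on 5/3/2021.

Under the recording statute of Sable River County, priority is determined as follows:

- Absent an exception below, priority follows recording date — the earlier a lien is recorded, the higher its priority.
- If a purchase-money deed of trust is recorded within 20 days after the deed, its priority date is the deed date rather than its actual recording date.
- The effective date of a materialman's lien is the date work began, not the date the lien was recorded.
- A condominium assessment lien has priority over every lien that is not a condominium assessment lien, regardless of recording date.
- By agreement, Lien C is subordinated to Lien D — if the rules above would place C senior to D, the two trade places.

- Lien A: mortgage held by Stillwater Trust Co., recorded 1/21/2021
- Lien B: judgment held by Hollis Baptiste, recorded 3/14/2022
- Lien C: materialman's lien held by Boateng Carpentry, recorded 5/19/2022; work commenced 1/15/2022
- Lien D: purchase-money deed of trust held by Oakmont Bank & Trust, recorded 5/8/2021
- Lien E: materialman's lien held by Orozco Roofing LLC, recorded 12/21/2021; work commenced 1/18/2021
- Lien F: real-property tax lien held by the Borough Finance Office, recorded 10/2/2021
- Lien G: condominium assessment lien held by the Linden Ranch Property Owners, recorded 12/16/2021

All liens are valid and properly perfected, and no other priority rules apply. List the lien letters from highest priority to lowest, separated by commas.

Effective dates after the stated exceptions: C's effective date is 1/15/2022, when work began; D was recorded within the 20-day window, so its effective date is the deed date 5/3/2021; E's effective date is 1/18/2021, when work began.
G is a condominium assessment lien and takes priority over every other lien.
Remaining liens by effective date: E (1/18/2021), A (1/21/2021), D (5/3/2021), F (10/2/2021), C (1/15/2022), B (3/14/2022).
Since C is not senior to D, the subordination leaves the order unchanged.

G, E, A, D, F, C, B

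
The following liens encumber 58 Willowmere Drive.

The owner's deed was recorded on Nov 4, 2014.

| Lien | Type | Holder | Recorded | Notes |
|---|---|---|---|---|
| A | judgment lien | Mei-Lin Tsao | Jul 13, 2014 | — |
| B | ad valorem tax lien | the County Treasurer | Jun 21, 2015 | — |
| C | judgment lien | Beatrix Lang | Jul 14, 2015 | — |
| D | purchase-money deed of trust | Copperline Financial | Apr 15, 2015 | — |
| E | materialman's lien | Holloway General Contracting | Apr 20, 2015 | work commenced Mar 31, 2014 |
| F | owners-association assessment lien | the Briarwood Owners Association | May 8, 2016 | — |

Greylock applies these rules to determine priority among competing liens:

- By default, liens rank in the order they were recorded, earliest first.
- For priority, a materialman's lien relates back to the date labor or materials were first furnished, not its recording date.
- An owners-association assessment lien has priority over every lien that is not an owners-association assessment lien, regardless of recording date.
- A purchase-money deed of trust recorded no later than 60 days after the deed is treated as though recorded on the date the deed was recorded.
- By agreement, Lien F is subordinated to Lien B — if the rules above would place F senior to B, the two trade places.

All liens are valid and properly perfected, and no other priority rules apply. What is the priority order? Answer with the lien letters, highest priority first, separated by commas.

Effective dates: D was recorded 162 days after the deed, outside the 60-day window, so it keeps its recording date; E is treated as recorded Mar 31, 2014, the work-commencement date.
F, as an owners-association assessment lien, has superpriority and ranks first.
Among the remaining liens, by effective date: E (Mar 31, 2014), A (Jul 13, 2014), D (Apr 15, 2015), B (Jun 21, 2015), C (Jul 14, 2015).
F would otherwise be senior to B, so under the subordination agreement F and B exchange positions.

B, E, A, D, F, C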